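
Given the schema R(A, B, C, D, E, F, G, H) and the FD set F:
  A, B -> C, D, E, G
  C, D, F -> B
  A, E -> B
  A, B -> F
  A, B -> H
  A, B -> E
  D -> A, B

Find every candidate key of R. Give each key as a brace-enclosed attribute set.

{A, B}, {A, E}, {D}

Closure of {D} is {A, B, C, D, E, F, G, H}, the whole schema; {D} is a candidate key.
Closure of {A, B} is {A, B, C, D, E, F, G, H}, the whole schema; {A, B} is a candidate key.
Closure of {A, E} is {A, B, C, D, E, F, G, H}, the whole schema; {A, E} is a candidate key.
No proper subset of any of these is a key, and no other minimal superkey exists.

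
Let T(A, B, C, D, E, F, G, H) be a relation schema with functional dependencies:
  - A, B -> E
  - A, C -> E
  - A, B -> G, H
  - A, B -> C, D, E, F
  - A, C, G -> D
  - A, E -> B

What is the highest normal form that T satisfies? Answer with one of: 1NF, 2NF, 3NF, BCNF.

Candidate keys: {A, B}, {A, C}, {A, E}. Prime attributes: {A, B, C, E}.
Every FD has a superkey on the left, so the relation is in BCNF.

BCNF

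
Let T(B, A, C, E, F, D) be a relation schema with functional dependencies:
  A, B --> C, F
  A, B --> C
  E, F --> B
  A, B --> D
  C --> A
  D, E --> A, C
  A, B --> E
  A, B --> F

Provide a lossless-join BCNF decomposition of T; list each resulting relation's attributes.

Candidate keys of the original relation: {A, B}, {A, E, F}, {B, C}, {B, D, E}, {C, E, F}, {D, E, F}.
{A, B, C, D, E, F}: {E, F} determines {B, E, F} here but is not a superkey — split on E, F --> B, giving {B, E, F} and {A, C, D, E, F}.
{B, E, F} is in BCNF.
{A, C, D, E, F}: {C} determines {A, C} here but is not a superkey — split on C --> A, giving {A, C} and {C, D, E, F}.
{A, C} is in BCNF.
{C, D, E, F}: {D, E} determines {C, D, E} here but is not a superkey — split on D, E --> C, giving {C, D, E} and {D, E, F}.
{C, D, E} is in BCNF.
{D, E, F} is in BCNF.

{A, C}; {B, E, F}; {C, D, E}; {D, E, F}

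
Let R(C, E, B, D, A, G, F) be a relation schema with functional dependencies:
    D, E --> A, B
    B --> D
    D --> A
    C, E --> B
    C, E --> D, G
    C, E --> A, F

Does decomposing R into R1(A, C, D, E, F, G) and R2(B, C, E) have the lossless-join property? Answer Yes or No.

Yes

R1 ∩ R2 = {C, E}; its closure under F is {A, B, C, D, E, F, G}.
R1 is contained in that closure, so R1 ∩ R2 --> R1 holds and the join is lossless.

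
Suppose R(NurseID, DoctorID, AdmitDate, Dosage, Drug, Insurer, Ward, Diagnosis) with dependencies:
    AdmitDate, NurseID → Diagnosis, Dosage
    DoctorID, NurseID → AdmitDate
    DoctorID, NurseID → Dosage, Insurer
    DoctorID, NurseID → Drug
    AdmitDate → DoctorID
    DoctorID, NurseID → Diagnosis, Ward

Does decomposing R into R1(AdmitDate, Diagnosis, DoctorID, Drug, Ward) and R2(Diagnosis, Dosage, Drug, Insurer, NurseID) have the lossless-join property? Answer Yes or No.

No

Common attributes: {Diagnosis, Drug}; their closure is {Diagnosis, Drug}.
Neither R1 nor R2 is contained in that closure, so the decomposition is lossy.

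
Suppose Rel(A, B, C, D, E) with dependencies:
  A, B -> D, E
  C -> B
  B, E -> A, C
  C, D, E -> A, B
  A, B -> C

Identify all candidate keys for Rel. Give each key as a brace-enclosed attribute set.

{A, B}, {A, C}, {B, E}, {C, E}

{A, B}⁺ = {A, B, C, D, E}, which is every attribute, so {A, B} is a candidate key.
{A, C}⁺ = {A, B, C, D, E}, which is every attribute, so {A, C} is a candidate key.
{B, E}⁺ = {A, B, C, D, E}, which is every attribute, so {B, E} is a candidate key.
{C, E}⁺ = {A, B, C, D, E}, which is every attribute, so {C, E} is a candidate key.
These are minimal and exhaustive — every other superkey contains one of them.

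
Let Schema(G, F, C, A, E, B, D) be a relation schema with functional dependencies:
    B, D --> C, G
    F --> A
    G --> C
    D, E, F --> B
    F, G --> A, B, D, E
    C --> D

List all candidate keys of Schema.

No FD produces {F}, so it must be in every candidate key.
{F, G}⁺ = {A, B, C, D, E, F, G} — all of the relation — so {F, G} is a candidate key.
{B, C, F}⁺ = {A, B, C, D, E, F, G} — all of the relation — so {B, C, F} is a candidate key.
{B, D, F}⁺ = {A, B, C, D, E, F, G} — all of the relation — so {B, D, F} is a candidate key.
{C, E, F}⁺ = {A, B, C, D, E, F, G} — all of the relation — so {C, E, F} is a candidate key.
{D, E, F}⁺ = {A, B, C, D, E, F, G} — all of the relation — so {D, E, F} is a candidate key.
No proper subset of any of these is a key, and no other minimal superkey exists.

{B, C, F}, {B, D, F}, {C, E, F}, {D, E, F}, {F, G}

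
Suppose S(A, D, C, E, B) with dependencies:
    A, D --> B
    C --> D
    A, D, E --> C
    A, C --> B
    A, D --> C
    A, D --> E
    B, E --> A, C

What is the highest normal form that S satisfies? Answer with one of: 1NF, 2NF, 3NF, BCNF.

3NF

Candidate keys: {A, C}, {A, D}, {B, E}. Prime attributes: {A, B, C, D, E}.
C --> D breaks BCNF: {C}⁺ = {C, D}, so {C} is not a superkey.
But every attribute on its right side ({D}) is prime, and the same holds for every other non-superkey FD, so 3NF still holds.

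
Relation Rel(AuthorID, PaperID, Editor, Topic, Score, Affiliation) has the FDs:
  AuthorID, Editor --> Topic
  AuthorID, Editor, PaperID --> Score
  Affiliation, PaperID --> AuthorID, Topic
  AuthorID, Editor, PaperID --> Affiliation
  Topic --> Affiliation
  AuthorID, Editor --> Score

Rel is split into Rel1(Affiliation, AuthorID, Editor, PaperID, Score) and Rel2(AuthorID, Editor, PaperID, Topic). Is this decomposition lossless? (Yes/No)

Rel1 ∩ Rel2 = {AuthorID, Editor, PaperID}; its closure under F is {Affiliation, AuthorID, Editor, PaperID, Score, Topic}.
This includes all of Rel1, so the common attributes are a superkey of Rel1 — the join is lossless.

Yes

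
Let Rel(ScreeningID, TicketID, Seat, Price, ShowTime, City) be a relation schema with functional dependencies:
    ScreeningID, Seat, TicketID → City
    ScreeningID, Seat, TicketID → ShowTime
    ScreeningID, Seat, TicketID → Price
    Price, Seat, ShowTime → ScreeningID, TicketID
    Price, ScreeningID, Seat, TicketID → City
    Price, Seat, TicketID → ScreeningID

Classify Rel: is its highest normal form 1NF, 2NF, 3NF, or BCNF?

Candidate keys: {Price, Seat, ShowTime}, {Price, Seat, TicketID}, {ScreeningID, Seat, TicketID}. Prime attributes: {Price, ScreeningID, Seat, ShowTime, TicketID}.
Each dependency's left side is a superkey — BCNF holds.

BCNF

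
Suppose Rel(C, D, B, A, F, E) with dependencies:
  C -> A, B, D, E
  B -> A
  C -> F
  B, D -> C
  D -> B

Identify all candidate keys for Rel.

{C}, {D}

Closure of {C} is {A, B, C, D, E, F}, the whole schema; {C} is a candidate key.
Closure of {D} is {A, B, C, D, E, F}, the whole schema; {D} is a candidate key.
Any other superkey properly contains one of these, so there are no further candidate keys.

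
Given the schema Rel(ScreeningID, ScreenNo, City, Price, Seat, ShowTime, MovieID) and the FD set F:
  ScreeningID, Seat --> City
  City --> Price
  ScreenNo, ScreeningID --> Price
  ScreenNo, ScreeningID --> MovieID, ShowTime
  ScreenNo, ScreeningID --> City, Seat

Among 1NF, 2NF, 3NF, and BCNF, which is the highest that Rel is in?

Candidate key: {ScreenNo, ScreeningID}. Prime attributes: {ScreenNo, ScreeningID}.
ScreeningID, Seat --> City: {ScreeningID, Seat}⁺ = {City, Price, ScreeningID, Seat}, which is not all of the attributes, so the left side is not a superkey — BCNF is violated.
Because {City} is non-prime and the left side of ScreeningID, Seat --> City is not a superkey, the relation is not in 3NF.
Checking every proper subset of each key, none determines a non-prime attribute — 2NF is satisfied.

2NF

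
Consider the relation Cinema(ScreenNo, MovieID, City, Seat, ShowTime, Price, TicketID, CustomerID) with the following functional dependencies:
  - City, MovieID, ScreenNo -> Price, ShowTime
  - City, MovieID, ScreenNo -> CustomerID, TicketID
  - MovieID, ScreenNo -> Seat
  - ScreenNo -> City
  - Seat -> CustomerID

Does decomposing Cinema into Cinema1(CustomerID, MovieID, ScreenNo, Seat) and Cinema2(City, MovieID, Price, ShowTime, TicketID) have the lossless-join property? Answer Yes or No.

The shared attributes are {MovieID} and {MovieID}⁺ = {MovieID}.
Cinema1 ⊄ {MovieID} and Cinema2 ⊄ {MovieID}, so the split is lossy.

No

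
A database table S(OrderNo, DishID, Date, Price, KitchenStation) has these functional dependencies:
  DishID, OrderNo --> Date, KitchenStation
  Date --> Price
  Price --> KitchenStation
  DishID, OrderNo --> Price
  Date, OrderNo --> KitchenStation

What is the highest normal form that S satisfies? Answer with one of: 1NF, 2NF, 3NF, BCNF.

Candidate key: {DishID, OrderNo}. Prime attributes: {DishID, OrderNo}.
Date --> Price breaks BCNF: {Date}⁺ = {Date, KitchenStation, Price}, so {Date} is not a superkey.
Because {Price} is non-prime and the left side of Date --> Price is not a superkey, the relation is not in 3NF.
No proper subset of a key has a non-prime attribute in its closure, so there is no partial dependency; 2NF holds.

2NF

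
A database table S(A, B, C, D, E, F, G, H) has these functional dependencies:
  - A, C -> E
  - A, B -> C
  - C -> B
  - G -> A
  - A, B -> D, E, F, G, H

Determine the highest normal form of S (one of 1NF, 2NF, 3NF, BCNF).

Candidate keys: {A, B}, {A, C}, {B, G}, {C, G}. Prime attributes: {A, B, C, G}.
C -> B breaks BCNF: {C}⁺ = {B, C}, so {C} is not a superkey.
Since {B} ⊆ prime attributes and every other non-superkey FD also has a prime right side, the schema is in 3NF.

3NF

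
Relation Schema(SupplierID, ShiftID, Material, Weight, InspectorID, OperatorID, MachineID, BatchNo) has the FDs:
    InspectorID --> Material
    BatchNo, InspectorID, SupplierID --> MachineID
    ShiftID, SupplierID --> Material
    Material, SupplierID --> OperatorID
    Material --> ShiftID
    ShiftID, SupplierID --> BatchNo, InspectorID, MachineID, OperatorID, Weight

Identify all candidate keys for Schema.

{SupplierID} never appears on the right of any FD, so every key must include it.
{InspectorID, SupplierID} is a candidate key since {InspectorID, SupplierID}⁺ = {BatchNo, InspectorID, MachineID, Material, OperatorID, ShiftID, SupplierID, Weight} covers every attribute.
{Material, SupplierID} is a candidate key since {Material, SupplierID}⁺ = {BatchNo, InspectorID, MachineID, Material, OperatorID, ShiftID, SupplierID, Weight} covers every attribute.
{ShiftID, SupplierID} is a candidate key since {ShiftID, SupplierID}⁺ = {BatchNo, InspectorID, MachineID, Material, OperatorID, ShiftID, SupplierID, Weight} covers every attribute.
These are minimal and exhaustive — every other superkey contains one of them.

{InspectorID, SupplierID}, {Material, SupplierID}, {ShiftID, SupplierID}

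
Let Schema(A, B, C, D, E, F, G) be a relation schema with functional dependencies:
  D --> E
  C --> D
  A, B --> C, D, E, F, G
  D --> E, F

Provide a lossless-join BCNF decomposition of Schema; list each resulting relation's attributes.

Candidate key of the original relation: {A, B}.
In {A, B, C, D, E, F, G}, {D} is not a superkey ({D}⁺ restricted to this set is {D, E, F}), so split on D --> E, F into {D, E, F} and {A, B, C, D, G}.
{D, E, F} has no BCNF violation.
In {A, B, C, D, G}, {C} is not a superkey ({C}⁺ restricted to this set is {C, D}), so split on C --> D into {C, D} and {A, B, C, G}.
{C, D} has no BCNF violation.
{A, B, C, G} has no BCNF violation.

{A, B, C, G}; {C, D}; {D, E, F}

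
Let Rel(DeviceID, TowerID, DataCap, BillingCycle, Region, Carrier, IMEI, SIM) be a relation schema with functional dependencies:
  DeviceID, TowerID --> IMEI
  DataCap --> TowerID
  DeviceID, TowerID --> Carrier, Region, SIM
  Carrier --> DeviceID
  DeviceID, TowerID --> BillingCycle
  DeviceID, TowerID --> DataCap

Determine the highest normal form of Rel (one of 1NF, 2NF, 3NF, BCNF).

Candidate keys: {Carrier, DataCap}, {Carrier, TowerID}, {DataCap, DeviceID}, {DeviceID, TowerID}. Prime attributes: {Carrier, DataCap, DeviceID, TowerID}.
DataCap --> TowerID: {DataCap}⁺ = {DataCap, TowerID}, which is not all of the attributes, so the left side is not a superkey — BCNF is violated.
Its right-hand attributes {TowerID} are all prime, as are those of every other non-superkey FD — the relation is in 3NF.

3NF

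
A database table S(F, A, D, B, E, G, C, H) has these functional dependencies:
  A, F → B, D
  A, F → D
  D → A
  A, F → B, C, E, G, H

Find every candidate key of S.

{F} never appears on the right of any FD, so every key must include it.
{A, F} is a candidate key since {A, F}⁺ = {A, B, C, D, E, F, G, H} covers every attribute.
{D, F} is a candidate key since {D, F}⁺ = {A, B, C, D, E, F, G, H} covers every attribute.
These are minimal and exhaustive — every other superkey contains one of them.

{A, F}, {D, F}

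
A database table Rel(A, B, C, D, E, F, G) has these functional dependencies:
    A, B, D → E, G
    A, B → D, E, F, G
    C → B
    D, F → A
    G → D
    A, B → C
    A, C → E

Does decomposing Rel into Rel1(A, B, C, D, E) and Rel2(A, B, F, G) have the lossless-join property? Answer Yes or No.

Yes

Rel1 ∩ Rel2 = {A, B}; its closure under F is {A, B, C, D, E, F, G}.
Since Rel1 ⊆ {A, B, C, D, E, F, G}, the intersection is a superkey of Rel1; the decomposition is lossless.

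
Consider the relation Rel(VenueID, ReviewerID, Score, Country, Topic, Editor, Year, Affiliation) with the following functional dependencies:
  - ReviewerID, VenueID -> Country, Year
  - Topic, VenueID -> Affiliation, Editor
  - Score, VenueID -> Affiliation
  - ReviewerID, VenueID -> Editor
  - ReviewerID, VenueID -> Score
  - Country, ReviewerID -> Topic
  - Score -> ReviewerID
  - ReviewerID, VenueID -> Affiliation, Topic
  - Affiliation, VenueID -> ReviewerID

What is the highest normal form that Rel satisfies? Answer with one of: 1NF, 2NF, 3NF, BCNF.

Candidate keys: {Affiliation, VenueID}, {ReviewerID, VenueID}, {Score, VenueID}, {Topic, VenueID}. Prime attributes: {Affiliation, ReviewerID, Score, Topic, VenueID}.
Country, ReviewerID -> Topic breaks BCNF: {Country, ReviewerID}⁺ = {Country, ReviewerID, Topic}, so {Country, ReviewerID} is not a superkey.
Its right-hand attributes {Topic} are all prime, as are those of every other non-superkey FD — the relation is in 3NF.

3NF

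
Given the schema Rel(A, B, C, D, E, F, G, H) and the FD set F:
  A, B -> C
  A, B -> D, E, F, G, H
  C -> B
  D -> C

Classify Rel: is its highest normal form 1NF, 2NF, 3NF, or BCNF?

Candidate keys: {A, B}, {A, C}, {A, D}. Prime attributes: {A, B, C, D}.
C -> B breaks BCNF: {C}⁺ = {B, C}, so {C} is not a superkey.
Its right-hand attributes {B} are all prime, as are those of every other non-superkey FD — the relation is in 3NF.

3NF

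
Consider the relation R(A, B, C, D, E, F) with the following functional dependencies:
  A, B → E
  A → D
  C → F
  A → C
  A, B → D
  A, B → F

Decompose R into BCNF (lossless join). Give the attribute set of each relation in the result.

{A, B, E}; {A, C, D}; {C, F}

Candidate key of the original relation: {A, B}.
In {A, B, C, D, E, F}, {A} is not a superkey ({A}⁺ restricted to this set is {A, C, D, F}), so split on A → C, D, F into {A, C, D, F} and {A, B, E}.
In {A, C, D, F}, {C} is not a superkey ({C}⁺ restricted to this set is {C, F}), so split on C → F into {C, F} and {A, C, D}.
{C, F} has no BCNF violation.
{A, C, D} has no BCNF violation.
{A, B, E} has no BCNF violation.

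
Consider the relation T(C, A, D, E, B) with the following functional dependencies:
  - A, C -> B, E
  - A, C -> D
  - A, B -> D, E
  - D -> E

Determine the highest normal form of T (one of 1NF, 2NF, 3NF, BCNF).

Candidate key: {A, C}. Prime attributes: {A, C}.
For A, B -> D, E we have {A, B}⁺ = {A, B, D, E}; {A, B} is not a superkey, so BCNF fails.
Because {D, E} are non-prime and the left side of A, B -> D, E is not a superkey, the relation is not in 3NF.
Checking every proper subset of each key, none determines a non-prime attribute — 2NF is satisfied.

2NF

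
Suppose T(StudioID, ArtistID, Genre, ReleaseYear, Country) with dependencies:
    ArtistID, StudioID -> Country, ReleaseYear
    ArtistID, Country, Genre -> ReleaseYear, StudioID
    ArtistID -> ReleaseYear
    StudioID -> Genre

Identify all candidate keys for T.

{ArtistID} never appears on the right of any FD, so every key must include it.
{ArtistID, StudioID}⁺ = {ArtistID, Country, Genre, ReleaseYear, StudioID} — all of the relation — so {ArtistID, StudioID} is a candidate key.
{ArtistID, Country, Genre}⁺ = {ArtistID, Country, Genre, ReleaseYear, StudioID} — all of the relation — so {ArtistID, Country, Genre} is a candidate key.
These are minimal and exhaustive — every other superkey contains one of them.

{ArtistID, Country, Genre}, {ArtistID, StudioID}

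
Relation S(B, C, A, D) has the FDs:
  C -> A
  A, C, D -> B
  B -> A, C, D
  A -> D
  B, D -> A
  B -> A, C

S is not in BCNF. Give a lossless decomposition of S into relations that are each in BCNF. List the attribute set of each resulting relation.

Candidate keys of the original relation: {B}, {C}.
{A, B, C, D}: {A} determines {A, D} here but is not a superkey — split on A -> D, giving {A, D} and {A, B, C}.
{A, D} is in BCNF.
{A, B, C} is in BCNF.

{A, B, C}; {A, D}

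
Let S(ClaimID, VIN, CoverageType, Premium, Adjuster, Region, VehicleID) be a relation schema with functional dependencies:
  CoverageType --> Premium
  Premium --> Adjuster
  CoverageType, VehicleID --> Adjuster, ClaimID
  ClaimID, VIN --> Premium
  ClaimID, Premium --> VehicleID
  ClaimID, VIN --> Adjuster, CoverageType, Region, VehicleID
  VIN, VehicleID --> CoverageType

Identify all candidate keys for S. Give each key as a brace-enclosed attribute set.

Attributes never on any right-hand side: {VIN} — every candidate key must contain it.
{ClaimID, VIN}⁺ = {Adjuster, ClaimID, CoverageType, Premium, Region, VIN, VehicleID} — all of the relation — so {ClaimID, VIN} is a candidate key.
{VIN, VehicleID}⁺ = {Adjuster, ClaimID, CoverageType, Premium, Region, VIN, VehicleID} — all of the relation — so {VIN, VehicleID} is a candidate key.
No proper subset of any of these is a key, and no other minimal superkey exists.

{ClaimID, VIN}, {VIN, VehicleID}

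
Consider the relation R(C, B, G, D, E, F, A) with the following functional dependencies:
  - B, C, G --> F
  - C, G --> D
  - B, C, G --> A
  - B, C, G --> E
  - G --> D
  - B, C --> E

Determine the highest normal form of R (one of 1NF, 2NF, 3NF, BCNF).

Candidate key: {B, C, G}. Prime attributes: {B, C, G}.
C, G --> D: {C, G}⁺ = {C, D, G}, which is not all of the attributes, so the left side is not a superkey — BCNF is violated.
Because {D} is non-prime and the left side of C, G --> D is not a superkey, the relation is not in 3NF.
Since {G} ⊂ {B, C, G} and {G}⁺ ⊇ {D} with {D} non-prime, there is a partial dependency; 2NF fails.

1NF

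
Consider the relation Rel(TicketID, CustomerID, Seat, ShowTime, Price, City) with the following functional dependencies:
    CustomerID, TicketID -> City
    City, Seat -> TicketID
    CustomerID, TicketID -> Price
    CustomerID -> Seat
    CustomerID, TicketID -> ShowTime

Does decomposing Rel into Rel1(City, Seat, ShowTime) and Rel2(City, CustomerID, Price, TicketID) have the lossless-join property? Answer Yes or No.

The shared attributes are {City} and {City}⁺ = {City}.
Neither Rel1 nor Rel2 is contained in that closure, so the decomposition is lossy.

No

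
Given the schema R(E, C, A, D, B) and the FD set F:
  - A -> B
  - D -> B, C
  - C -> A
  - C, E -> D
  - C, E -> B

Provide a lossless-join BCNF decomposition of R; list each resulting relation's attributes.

Candidate keys of the original relation: {C, E}, {D, E}.
Within {A, B, C, D, E}: {A}⁺ ∩ {A, B, C, D, E} = {A, B}, not the whole set, so A -> B violates BCNF; decompose into {A, B} and {A, C, D, E}.
{A, B}: every determinant is a superkey — BCNF.
Within {A, C, D, E}: {D}⁺ ∩ {A, C, D, E} = {A, C, D}, not the whole set, so D -> A, C violates BCNF; decompose into {A, C, D} and {D, E}.
Within {A, C, D}: {C}⁺ ∩ {A, C, D} = {A, C}, not the whole set, so C -> A violates BCNF; decompose into {A, C} and {C, D}.
{A, C}: every determinant is a superkey — BCNF.
{C, D}: every determinant is a superkey — BCNF.
{D, E}: every determinant is a superkey — BCNF.

{A, B}; {A, C}; {C, D}; {D, E}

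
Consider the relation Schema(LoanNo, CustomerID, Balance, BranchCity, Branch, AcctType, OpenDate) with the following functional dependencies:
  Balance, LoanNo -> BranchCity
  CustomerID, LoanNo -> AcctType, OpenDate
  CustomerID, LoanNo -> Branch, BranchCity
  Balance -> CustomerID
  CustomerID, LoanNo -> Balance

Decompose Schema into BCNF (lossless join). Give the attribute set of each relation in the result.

{AcctType, Balance, Branch, BranchCity, LoanNo, OpenDate}; {Balance, CustomerID}

Candidate keys of the original relation: {Balance, LoanNo}, {CustomerID, LoanNo}.
{AcctType, Balance, Branch, BranchCity, CustomerID, LoanNo, OpenDate}: {Balance} determines {Balance, CustomerID} here but is not a superkey — split on Balance -> CustomerID, giving {Balance, CustomerID} and {AcctType, Balance, Branch, BranchCity, LoanNo, OpenDate}.
{Balance, CustomerID} has no BCNF violation.
{AcctType, Balance, Branch, BranchCity, LoanNo, OpenDate} has no BCNF violation.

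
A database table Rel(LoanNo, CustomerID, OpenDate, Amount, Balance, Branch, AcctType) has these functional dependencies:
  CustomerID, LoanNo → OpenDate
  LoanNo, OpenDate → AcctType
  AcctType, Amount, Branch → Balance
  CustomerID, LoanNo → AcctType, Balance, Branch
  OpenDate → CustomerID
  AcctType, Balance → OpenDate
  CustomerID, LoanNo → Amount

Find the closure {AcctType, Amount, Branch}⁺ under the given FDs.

{AcctType, Amount, Balance, Branch, CustomerID, OpenDate}

Start with {AcctType, Amount, Branch}.
AcctType, Amount, Branch → Balance applies; add {Balance} → now {AcctType, Amount, Balance, Branch}.
AcctType, Balance → OpenDate applies; add {OpenDate} → now {AcctType, Amount, Balance, Branch, OpenDate}.
OpenDate → CustomerID applies; add {CustomerID} → now {AcctType, Amount, Balance, Branch, CustomerID, OpenDate}.
No further FD applies.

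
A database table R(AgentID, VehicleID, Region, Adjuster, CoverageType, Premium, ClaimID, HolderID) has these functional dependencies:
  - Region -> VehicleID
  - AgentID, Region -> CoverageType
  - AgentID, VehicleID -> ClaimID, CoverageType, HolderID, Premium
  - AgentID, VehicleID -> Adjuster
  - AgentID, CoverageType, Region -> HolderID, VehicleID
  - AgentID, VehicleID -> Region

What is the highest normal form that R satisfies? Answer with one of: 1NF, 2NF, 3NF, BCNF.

3NF

Candidate keys: {AgentID, Region}, {AgentID, VehicleID}. Prime attributes: {AgentID, Region, VehicleID}.
Region -> VehicleID: {Region}⁺ = {Region, VehicleID}, which is not all of the attributes, so the left side is not a superkey — BCNF is violated.
Since {VehicleID} ⊆ prime attributes and every other non-superkey FD also has a prime right side, the schema is in 3NF.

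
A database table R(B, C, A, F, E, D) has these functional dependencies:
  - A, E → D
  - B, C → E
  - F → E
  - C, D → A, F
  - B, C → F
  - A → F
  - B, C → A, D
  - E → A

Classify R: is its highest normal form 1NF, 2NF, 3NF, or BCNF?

2NF

Candidate key: {B, C}. Prime attributes: {B, C}.
A, E → D: {A, E}⁺ = {A, D, E, F}, which is not all of the attributes, so the left side is not a superkey — BCNF is violated.
A, E → D determines the non-prime attribute {D} from a non-superkey — 3NF is violated.
Checking every proper subset of each key, none determines a non-prime attribute — 2NF is satisfied.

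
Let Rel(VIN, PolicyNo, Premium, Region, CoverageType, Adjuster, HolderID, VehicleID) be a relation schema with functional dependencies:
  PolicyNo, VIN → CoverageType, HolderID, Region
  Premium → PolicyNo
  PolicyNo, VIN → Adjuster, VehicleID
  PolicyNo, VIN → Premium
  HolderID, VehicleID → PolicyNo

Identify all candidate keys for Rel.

{HolderID, VIN, VehicleID}, {PolicyNo, VIN}, {Premium, VIN}

Attributes never on any right-hand side: {VIN} — every candidate key must contain it.
{PolicyNo, VIN}⁺ = {Adjuster, CoverageType, HolderID, PolicyNo, Premium, Region, VIN, VehicleID} — all of the relation — so {PolicyNo, VIN} is a candidate key.
{Premium, VIN}⁺ = {Adjuster, CoverageType, HolderID, PolicyNo, Premium, Region, VIN, VehicleID} — all of the relation — so {Premium, VIN} is a candidate key.
{HolderID, VIN, VehicleID}⁺ = {Adjuster, CoverageType, HolderID, PolicyNo, Premium, Region, VIN, VehicleID} — all of the relation — so {HolderID, VIN, VehicleID} is a candidate key.
No proper subset of any of these is a key, and no other minimal superkey exists.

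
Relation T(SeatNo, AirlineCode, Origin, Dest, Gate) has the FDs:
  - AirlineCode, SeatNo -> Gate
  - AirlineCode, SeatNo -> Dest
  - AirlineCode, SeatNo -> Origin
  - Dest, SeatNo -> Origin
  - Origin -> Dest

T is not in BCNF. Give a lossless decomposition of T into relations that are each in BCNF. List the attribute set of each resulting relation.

{AirlineCode, Dest, Gate, SeatNo}; {Dest, Origin}; {Origin, SeatNo}

Candidate key of the original relation: {AirlineCode, SeatNo}.
Within {AirlineCode, Dest, Gate, Origin, SeatNo}: {Dest, SeatNo}⁺ ∩ {AirlineCode, Dest, Gate, Origin, SeatNo} = {Dest, Origin, SeatNo}, not the whole set, so Dest, SeatNo -> Origin violates BCNF; decompose into {Dest, Origin, SeatNo} and {AirlineCode, Dest, Gate, SeatNo}.
Within {Dest, Origin, SeatNo}: {Origin}⁺ ∩ {Dest, Origin, SeatNo} = {Dest, Origin}, not the whole set, so Origin -> Dest violates BCNF; decompose into {Dest, Origin} and {Origin, SeatNo}.
{Dest, Origin}: every determinant is a superkey — BCNF.
{Origin, SeatNo}: every determinant is a superkey — BCNF.
{AirlineCode, Dest, Gate, SeatNo}: every determinant is a superkey — BCNF.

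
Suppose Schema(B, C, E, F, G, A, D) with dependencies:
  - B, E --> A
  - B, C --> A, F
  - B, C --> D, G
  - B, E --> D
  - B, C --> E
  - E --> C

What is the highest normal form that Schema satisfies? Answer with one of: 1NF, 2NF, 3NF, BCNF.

3NF

Candidate keys: {B, C}, {B, E}. Prime attributes: {B, C, E}.
E --> C: {E}⁺ = {C, E}, which is not all of the attributes, so the left side is not a superkey — BCNF is violated.
Since {C} ⊆ prime attributes and every other non-superkey FD also has a prime right side, the schema is in 3NF.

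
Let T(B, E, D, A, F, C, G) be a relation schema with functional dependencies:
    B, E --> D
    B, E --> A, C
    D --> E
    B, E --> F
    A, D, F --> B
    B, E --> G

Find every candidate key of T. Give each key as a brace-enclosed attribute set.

{A, D, F}, {B, D}, {B, E}

{B, D} is a candidate key since {B, D}⁺ = {A, B, C, D, E, F, G} covers every attribute.
{B, E} is a candidate key since {B, E}⁺ = {A, B, C, D, E, F, G} covers every attribute.
{A, D, F} is a candidate key since {A, D, F}⁺ = {A, B, C, D, E, F, G} covers every attribute.
Any other superkey properly contains one of these, so there are no further candidate keys.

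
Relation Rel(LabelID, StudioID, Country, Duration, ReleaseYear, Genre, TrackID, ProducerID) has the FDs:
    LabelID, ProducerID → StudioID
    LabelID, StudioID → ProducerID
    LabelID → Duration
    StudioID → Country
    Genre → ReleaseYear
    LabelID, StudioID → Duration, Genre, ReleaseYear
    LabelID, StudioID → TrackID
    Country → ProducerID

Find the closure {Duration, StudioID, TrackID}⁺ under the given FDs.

{Country, Duration, ProducerID, StudioID, TrackID}

Start with {Duration, StudioID, TrackID}.
StudioID → Country applies; add {Country} → now {Country, Duration, StudioID, TrackID}.
Country → ProducerID applies; add {ProducerID} → now {Country, Duration, ProducerID, StudioID, TrackID}.
No further FD applies.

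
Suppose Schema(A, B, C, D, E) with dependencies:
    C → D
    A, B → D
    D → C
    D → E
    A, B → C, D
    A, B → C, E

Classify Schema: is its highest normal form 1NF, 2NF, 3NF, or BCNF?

Candidate key: {A, B}. Prime attributes: {A, B}.
C → D breaks BCNF: {C}⁺ = {C, D, E}, so {C} is not a superkey.
C → D has non-prime {D} on the right and a non-superkey on the left, so 3NF fails.
No non-prime attribute depends on a proper subset of any candidate key, so 2NF holds.

2NF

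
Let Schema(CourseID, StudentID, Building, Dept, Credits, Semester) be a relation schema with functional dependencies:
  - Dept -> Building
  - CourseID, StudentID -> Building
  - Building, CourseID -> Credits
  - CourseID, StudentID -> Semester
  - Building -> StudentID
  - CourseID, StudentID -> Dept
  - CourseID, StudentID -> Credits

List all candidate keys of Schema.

Attributes never on any right-hand side: {CourseID} — every candidate key must contain it.
{Building, CourseID} is a candidate key since {Building, CourseID}⁺ = {Building, CourseID, Credits, Dept, Semester, StudentID} covers every attribute.
{CourseID, Dept} is a candidate key since {CourseID, Dept}⁺ = {Building, CourseID, Credits, Dept, Semester, StudentID} covers every attribute.
{CourseID, StudentID} is a candidate key since {CourseID, StudentID}⁺ = {Building, CourseID, Credits, Dept, Semester, StudentID} covers every attribute.
No proper subset of any of these is a key, and no other minimal superkey exists.

{Building, CourseID}, {CourseID, Dept}, {CourseID, StudentID}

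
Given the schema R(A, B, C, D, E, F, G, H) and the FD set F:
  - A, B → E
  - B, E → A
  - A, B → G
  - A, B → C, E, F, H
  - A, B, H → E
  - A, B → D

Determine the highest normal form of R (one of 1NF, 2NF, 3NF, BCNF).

BCNF

Candidate keys: {A, B}, {B, E}. Prime attributes: {A, B, E}.
Each dependency's left side is a superkey — BCNF holds.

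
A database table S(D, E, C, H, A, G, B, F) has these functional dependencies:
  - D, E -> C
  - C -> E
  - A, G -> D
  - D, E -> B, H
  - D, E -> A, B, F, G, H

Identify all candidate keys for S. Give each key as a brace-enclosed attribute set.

{A, C, G}, {A, E, G}, {C, D}, {D, E}

{C, D}⁺ = {A, B, C, D, E, F, G, H}, which is every attribute, so {C, D} is a candidate key.
{D, E}⁺ = {A, B, C, D, E, F, G, H}, which is every attribute, so {D, E} is a candidate key.
{A, C, G}⁺ = {A, B, C, D, E, F, G, H}, which is every attribute, so {A, C, G} is a candidate key.
{A, E, G}⁺ = {A, B, C, D, E, F, G, H}, which is every attribute, so {A, E, G} is a candidate key.
Any other superkey properly contains one of these, so there are no further candidate keys.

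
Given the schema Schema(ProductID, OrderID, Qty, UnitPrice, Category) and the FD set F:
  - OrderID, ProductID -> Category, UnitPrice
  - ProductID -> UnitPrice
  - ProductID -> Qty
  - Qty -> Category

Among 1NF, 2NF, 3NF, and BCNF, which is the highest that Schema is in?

1NF

Candidate key: {OrderID, ProductID}. Prime attributes: {OrderID, ProductID}.
ProductID -> UnitPrice: {ProductID}⁺ = {Category, ProductID, Qty, UnitPrice}, which is not all of the attributes, so the left side is not a superkey — BCNF is violated.
ProductID -> UnitPrice determines the non-prime attribute {UnitPrice} from a non-superkey — 3NF is violated.
The proper key subset {ProductID} of {OrderID, ProductID} determines non-prime {Category, Qty, UnitPrice}, so the relation is not even in 2NF.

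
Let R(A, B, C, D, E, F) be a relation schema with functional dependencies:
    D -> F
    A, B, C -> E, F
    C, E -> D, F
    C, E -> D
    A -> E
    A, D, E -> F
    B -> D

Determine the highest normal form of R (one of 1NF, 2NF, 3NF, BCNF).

1NF

Candidate key: {A, B, C}. Prime attributes: {A, B, C}.
D -> F: {D}⁺ = {D, F}, which is not all of the attributes, so the left side is not a superkey — BCNF is violated.
Because {F} is non-prime and the left side of D -> F is not a superkey, the relation is not in 3NF.
{A} is a proper subset of the key {A, B, C}, and {A}⁺ contains the non-prime attribute {E} — a partial dependency, so 2NF is violated.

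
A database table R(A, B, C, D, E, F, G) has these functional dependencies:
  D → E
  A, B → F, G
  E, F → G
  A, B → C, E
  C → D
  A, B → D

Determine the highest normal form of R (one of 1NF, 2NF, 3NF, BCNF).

2NF

Candidate key: {A, B}. Prime attributes: {A, B}.
D → E breaks BCNF: {D}⁺ = {D, E}, so {D} is not a superkey.
D → E has non-prime {E} on the right and a non-superkey on the left, so 3NF fails.
No non-prime attribute depends on a proper subset of any candidate key, so 2NF holds.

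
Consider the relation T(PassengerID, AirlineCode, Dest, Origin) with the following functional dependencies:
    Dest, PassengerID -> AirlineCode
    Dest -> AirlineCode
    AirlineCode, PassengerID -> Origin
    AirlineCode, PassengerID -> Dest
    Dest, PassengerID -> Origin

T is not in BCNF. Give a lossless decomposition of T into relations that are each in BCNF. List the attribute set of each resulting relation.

Candidate keys of the original relation: {AirlineCode, PassengerID}, {Dest, PassengerID}.
In {AirlineCode, Dest, Origin, PassengerID}, {Dest} is not a superkey ({Dest}⁺ restricted to this set is {AirlineCode, Dest}), so split on Dest -> AirlineCode into {AirlineCode, Dest} and {Dest, Origin, PassengerID}.
{AirlineCode, Dest}: every determinant is a superkey — BCNF.
{Dest, Origin, PassengerID}: every determinant is a superkey — BCNF.

{AirlineCode, Dest}; {Dest, Origin, PassengerID}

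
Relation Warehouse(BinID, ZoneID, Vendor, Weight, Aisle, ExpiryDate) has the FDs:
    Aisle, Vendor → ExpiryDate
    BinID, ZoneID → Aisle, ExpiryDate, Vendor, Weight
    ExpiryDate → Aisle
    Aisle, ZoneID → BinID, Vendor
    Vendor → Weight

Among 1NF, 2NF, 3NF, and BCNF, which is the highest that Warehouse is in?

Candidate keys: {Aisle, ZoneID}, {BinID, ZoneID}, {ExpiryDate, ZoneID}. Prime attributes: {Aisle, BinID, ExpiryDate, ZoneID}.
Aisle, Vendor → ExpiryDate: {Aisle, Vendor}⁺ = {Aisle, ExpiryDate, Vendor, Weight}, which is not all of the attributes, so the left side is not a superkey — BCNF is violated.
Because {Weight} is non-prime and the left side of Vendor → Weight is not a superkey, the relation is not in 3NF.
No proper subset of a key has a non-prime attribute in its closure, so there is no partial dependency; 2NF holds.

2NF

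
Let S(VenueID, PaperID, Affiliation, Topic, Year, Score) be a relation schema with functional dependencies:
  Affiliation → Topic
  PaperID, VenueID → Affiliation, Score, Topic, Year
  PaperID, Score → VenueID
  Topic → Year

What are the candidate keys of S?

{PaperID, Score}, {PaperID, VenueID}

No FD produces {PaperID}, so it must be in every candidate key.
{PaperID, Score}⁺ = {Affiliation, PaperID, Score, Topic, VenueID, Year}, which is every attribute, so {PaperID, Score} is a candidate key.
{PaperID, VenueID}⁺ = {Affiliation, PaperID, Score, Topic, VenueID, Year}, which is every attribute, so {PaperID, VenueID} is a candidate key.
No proper subset of any of these is a key, and no other minimal superkey exists.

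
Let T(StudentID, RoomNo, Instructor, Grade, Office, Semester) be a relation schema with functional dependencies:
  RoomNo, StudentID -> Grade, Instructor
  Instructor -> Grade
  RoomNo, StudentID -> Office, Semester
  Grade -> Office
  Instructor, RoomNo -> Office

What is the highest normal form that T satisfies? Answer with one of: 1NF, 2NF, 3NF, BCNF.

2NF

Candidate key: {RoomNo, StudentID}. Prime attributes: {RoomNo, StudentID}.
Instructor -> Grade breaks BCNF: {Instructor}⁺ = {Grade, Instructor, Office}, so {Instructor} is not a superkey.
Because {Grade} is non-prime and the left side of Instructor -> Grade is not a superkey, the relation is not in 3NF.
Checking every proper subset of each key, none determines a non-prime attribute — 2NF is satisfied.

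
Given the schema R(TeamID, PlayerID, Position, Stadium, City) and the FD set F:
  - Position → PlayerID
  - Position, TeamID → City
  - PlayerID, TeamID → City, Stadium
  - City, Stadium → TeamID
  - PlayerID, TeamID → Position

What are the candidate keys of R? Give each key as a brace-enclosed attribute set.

{City, PlayerID, Stadium}, {City, Position, Stadium}, {PlayerID, TeamID}, {Position, TeamID}

Closure of {PlayerID, TeamID} is {City, PlayerID, Position, Stadium, TeamID}, the whole schema; {PlayerID, TeamID} is a candidate key.
Closure of {Position, TeamID} is {City, PlayerID, Position, Stadium, TeamID}, the whole schema; {Position, TeamID} is a candidate key.
Closure of {City, PlayerID, Stadium} is {City, PlayerID, Position, Stadium, TeamID}, the whole schema; {City, PlayerID, Stadium} is a candidate key.
Closure of {City, Position, Stadium} is {City, PlayerID, Position, Stadium, TeamID}, the whole schema; {City, Position, Stadium} is a candidate key.
Any other superkey properly contains one of these, so there are no further candidate keys.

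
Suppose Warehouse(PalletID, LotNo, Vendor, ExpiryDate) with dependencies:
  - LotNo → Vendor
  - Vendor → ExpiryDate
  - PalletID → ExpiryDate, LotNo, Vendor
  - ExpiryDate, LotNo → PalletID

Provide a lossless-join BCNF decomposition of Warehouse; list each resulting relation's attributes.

{ExpiryDate, Vendor}; {LotNo, PalletID, Vendor}

Candidate keys of the original relation: {LotNo}, {PalletID}.
Within {ExpiryDate, LotNo, PalletID, Vendor}: {Vendor}⁺ ∩ {ExpiryDate, LotNo, PalletID, Vendor} = {ExpiryDate, Vendor}, not the whole set, so Vendor → ExpiryDate violates BCNF; decompose into {ExpiryDate, Vendor} and {LotNo, PalletID, Vendor}.
{ExpiryDate, Vendor}: every determinant is a superkey — BCNF.
{LotNo, PalletID, Vendor}: every determinant is a superkey — BCNF.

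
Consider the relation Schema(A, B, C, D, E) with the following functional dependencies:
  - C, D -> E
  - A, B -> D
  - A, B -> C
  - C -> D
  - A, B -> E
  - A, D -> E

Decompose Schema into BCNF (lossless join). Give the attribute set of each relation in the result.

Candidate key of the original relation: {A, B}.
{A, B, C, D, E}: {C, D} determines {C, D, E} here but is not a superkey — split on C, D -> E, giving {C, D, E} and {A, B, C, D}.
{C, D, E} is in BCNF.
{A, B, C, D}: {C} determines {C, D} here but is not a superkey — split on C -> D, giving {C, D} and {A, B, C}.
{C, D} is in BCNF.
{A, B, C} is in BCNF.

{A, B, C}; {C, D, E}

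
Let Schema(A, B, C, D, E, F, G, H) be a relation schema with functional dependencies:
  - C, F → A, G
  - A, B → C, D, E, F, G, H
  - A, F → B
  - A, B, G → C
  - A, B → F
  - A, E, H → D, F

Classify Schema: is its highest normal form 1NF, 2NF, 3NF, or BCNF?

BCNF

Candidate keys: {A, B}, {A, E, H}, {A, F}, {C, F}. Prime attributes: {A, B, C, E, F, H}.
Every FD has a superkey on the left, so the relation is in BCNF.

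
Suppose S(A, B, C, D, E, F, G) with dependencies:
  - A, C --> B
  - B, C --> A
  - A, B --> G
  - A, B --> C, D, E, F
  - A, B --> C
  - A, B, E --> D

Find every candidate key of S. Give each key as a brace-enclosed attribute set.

{A, B}, {A, C}, {B, C}

{A, B} is a candidate key since {A, B}⁺ = {A, B, C, D, E, F, G} covers every attribute.
{A, C} is a candidate key since {A, C}⁺ = {A, B, C, D, E, F, G} covers every attribute.
{B, C} is a candidate key since {B, C}⁺ = {A, B, C, D, E, F, G} covers every attribute.
Any other superkey properly contains one of these, so there are no further candidate keys.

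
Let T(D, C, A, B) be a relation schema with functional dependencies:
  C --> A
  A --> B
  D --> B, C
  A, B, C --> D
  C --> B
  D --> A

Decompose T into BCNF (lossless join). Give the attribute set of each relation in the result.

{A, B}; {A, C, D}

Candidate keys of the original relation: {C}, {D}.
Within {A, B, C, D}: {A}⁺ ∩ {A, B, C, D} = {A, B}, not the whole set, so A --> B violates BCNF; decompose into {A, B} and {A, C, D}.
{A, B} has no BCNF violation.
{A, C, D} has no BCNF violation.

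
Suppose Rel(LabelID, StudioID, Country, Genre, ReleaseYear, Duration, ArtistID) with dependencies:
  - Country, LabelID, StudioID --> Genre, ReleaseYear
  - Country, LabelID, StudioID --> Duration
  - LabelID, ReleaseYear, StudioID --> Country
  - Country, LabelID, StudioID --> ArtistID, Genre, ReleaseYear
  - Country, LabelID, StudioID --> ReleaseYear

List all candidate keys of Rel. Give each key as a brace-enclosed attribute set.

No FD produces {LabelID, StudioID}, so they must be in every candidate key.
Closure of {Country, LabelID, StudioID} is {ArtistID, Country, Duration, Genre, LabelID, ReleaseYear, StudioID}, the whole schema; {Country, LabelID, StudioID} is a candidate key.
Closure of {LabelID, ReleaseYear, StudioID} is {ArtistID, Country, Duration, Genre, LabelID, ReleaseYear, StudioID}, the whole schema; {LabelID, ReleaseYear, StudioID} is a candidate key.
These are minimal and exhaustive — every other superkey contains one of them.

{Country, LabelID, StudioID}, {LabelID, ReleaseYear, StudioID}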